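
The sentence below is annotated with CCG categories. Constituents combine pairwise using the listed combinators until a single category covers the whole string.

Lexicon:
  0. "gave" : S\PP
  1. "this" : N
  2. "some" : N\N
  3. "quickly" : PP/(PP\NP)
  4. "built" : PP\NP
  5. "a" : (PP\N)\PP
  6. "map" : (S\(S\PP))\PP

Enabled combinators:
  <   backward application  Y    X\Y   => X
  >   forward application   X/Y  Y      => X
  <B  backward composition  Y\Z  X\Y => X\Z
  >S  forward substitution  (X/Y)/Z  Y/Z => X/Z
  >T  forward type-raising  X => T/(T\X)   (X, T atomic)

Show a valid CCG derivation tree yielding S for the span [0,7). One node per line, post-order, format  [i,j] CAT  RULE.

[0,1] S\PP  lex  "gave"
[1,2] N  lex  "this"
[2,3] N\N  lex  "some"
[3,4] PP/(PP\NP)  lex  "quickly"
[4,5] PP\NP  lex  "built"
[3,5] PP  >  k=4
[5,6] (PP\N)\PP  lex  "a"
[3,6] PP\N  <  k=5
[2,6] PP\N  <B  k=3
[1,6] PP  <  k=2
[6,7] (S\(S\PP))\PP  lex  "map"
[1,7] S\(S\PP)  <  k=6
[0,7] S  <  k=1

[0,7] S   <
  [0,1] "gave" : S\PP
  [1,7] S\(S\PP)   <
    [1,6] PP   <
      [1,2] "this" : N
      [2,6] PP\N   <B
        [2,3] "some" : N\N
        [3,6] PP\N   <
          [3,5] PP   >
            [3,4] "quickly" : PP/(PP\NP)
            [4,5] "built" : PP\NP
          [5,6] "a" : (PP\N)\PP
    [6,7] "map" : (S\(S\PP))\PP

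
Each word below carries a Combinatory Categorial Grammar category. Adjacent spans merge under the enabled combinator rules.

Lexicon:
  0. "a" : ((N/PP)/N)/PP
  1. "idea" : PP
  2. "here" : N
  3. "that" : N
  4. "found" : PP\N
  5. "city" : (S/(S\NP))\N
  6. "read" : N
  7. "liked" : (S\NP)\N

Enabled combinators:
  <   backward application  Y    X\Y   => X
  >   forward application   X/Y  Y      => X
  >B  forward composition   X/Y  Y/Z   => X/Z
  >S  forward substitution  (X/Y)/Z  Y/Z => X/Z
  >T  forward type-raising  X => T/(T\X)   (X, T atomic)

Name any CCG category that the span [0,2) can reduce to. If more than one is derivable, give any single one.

[0,8] S   >
  [0,6] S/(S\NP)   <
    [0,5] N   >
      [0,3] N/PP   >
        [0,2] (N/PP)/N   >
          [0,1] "a" : ((N/PP)/N)/PP
          [1,2] "idea" : PP
        [2,3] "here" : N
      [3,5] PP   <
        [3,4] "that" : N
        [4,5] "found" : PP\N
    [5,6] "city" : (S/(S\NP))\N
  [6,8] S\NP   <
    [6,7] "read" : N
    [7,8] "liked" : (S\NP)\N

(N/PP)/N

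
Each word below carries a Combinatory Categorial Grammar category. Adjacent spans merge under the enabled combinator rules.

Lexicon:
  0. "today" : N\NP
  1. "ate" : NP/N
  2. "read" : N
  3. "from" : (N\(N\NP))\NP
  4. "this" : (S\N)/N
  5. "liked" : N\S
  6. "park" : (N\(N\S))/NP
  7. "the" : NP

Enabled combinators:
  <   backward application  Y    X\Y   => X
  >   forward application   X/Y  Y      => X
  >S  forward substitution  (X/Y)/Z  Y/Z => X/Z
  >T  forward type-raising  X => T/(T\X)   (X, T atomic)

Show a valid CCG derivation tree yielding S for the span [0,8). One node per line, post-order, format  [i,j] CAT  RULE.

[0,1] N\NP  lex  "today"
[1,2] NP/N  lex  "ate"
[2,3] N  lex  "read"
[1,3] NP  >  k=2
[3,4] (N\(N\NP))\NP  lex  "from"
[1,4] N\(N\NP)  <  k=3
[0,4] N  <  k=1
[4,5] (S\N)/N  lex  "this"
[5,6] N\S  lex  "liked"
[6,7] (N\(N\S))/NP  lex  "park"
[7,8] NP  lex  "the"
[6,8] N\(N\S)  >  k=7
[5,8] N  <  k=6
[4,8] S\N  >  k=5
[0,8] S  <  k=4

[0,8] S   <
  [0,4] N   <
    [0,1] "today" : N\NP
    [1,4] N\(N\NP)   <
      [1,3] NP   >
        [1,2] "ate" : NP/N
        [2,3] "read" : N
      [3,4] "from" : (N\(N\NP))\NP
  [4,8] S\N   >
    [4,5] "this" : (S\N)/N
    [5,8] N   <
      [5,6] "liked" : N\S
      [6,8] N\(N\S)   >
        [6,7] "park" : (N\(N\S))/NP
        [7,8] "the" : NP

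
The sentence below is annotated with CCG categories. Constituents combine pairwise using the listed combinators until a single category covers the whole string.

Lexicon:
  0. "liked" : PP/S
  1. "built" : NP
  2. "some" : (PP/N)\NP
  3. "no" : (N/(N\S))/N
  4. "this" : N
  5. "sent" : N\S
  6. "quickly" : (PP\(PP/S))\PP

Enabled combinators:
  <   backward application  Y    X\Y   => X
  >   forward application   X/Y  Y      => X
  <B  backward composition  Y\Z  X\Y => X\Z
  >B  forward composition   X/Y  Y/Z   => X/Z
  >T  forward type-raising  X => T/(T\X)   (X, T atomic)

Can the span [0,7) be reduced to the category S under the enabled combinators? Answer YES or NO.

PP/S NP (PP/N)\NP (N/(N\S))/N N N\S (PP\(PP/S))\PP
CKY chart[0,7] = {N/(N\PP), NP/(NP\PP), PP, PP/(PP\PP), S/(S\PP)}; S ∉ chart

NO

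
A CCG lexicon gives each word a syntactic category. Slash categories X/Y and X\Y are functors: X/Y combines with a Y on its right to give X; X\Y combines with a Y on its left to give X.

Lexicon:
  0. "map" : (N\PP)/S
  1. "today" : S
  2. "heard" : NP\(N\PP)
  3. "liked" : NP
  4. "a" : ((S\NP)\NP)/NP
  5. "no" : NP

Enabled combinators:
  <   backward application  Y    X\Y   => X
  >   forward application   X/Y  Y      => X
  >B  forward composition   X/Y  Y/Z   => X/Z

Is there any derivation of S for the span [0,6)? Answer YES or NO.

[0,6] S   <
  [0,3] NP   <
    [0,2] N\PP   >
      [0,1] "map" : (N\PP)/S
      [1,2] "today" : S
    [2,3] "heard" : NP\(N\PP)
  [3,6] S\NP   <
    [3,4] "liked" : NP
    [4,6] (S\NP)\NP   >
      [4,5] "a" : ((S\NP)\NP)/NP
      [5,6] "no" : NP

YES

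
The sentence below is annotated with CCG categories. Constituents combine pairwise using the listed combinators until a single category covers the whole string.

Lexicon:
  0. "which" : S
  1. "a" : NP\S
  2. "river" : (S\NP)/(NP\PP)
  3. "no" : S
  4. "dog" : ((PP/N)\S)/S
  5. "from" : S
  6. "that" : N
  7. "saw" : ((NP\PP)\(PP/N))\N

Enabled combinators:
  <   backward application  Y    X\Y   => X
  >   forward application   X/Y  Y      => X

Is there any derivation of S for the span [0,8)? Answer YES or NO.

[0,8] S   <
  [0,2] NP   <
    [0,1] "which" : S
    [1,2] "a" : NP\S
  [2,8] S\NP   >
    [2,3] "river" : (S\NP)/(NP\PP)
    [3,8] NP\PP   <
      [3,6] PP/N   <
        [3,4] "no" : S
        [4,6] (PP/N)\S   >
          [4,5] "dog" : ((PP/N)\S)/S
          [5,6] "from" : S
      [6,8] (NP\PP)\(PP/N)   <
        [6,7] "that" : N
        [7,8] "saw" : ((NP\PP)\(PP/N))\N

YES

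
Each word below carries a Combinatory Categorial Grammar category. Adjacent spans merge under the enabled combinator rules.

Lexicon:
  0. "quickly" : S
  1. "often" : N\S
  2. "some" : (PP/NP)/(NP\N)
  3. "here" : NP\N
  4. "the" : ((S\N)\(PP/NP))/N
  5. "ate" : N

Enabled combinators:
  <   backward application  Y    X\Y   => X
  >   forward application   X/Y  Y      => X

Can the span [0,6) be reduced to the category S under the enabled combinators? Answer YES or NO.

[0,6] S   <
  [0,2] N   <
    [0,1] "quickly" : S
    [1,2] "often" : N\S
  [2,6] S\N   <
    [2,4] PP/NP   >
      [2,3] "some" : (PP/NP)/(NP\N)
      [3,4] "here" : NP\N
    [4,6] (S\N)\(PP/NP)   >
      [4,5] "the" : ((S\N)\(PP/NP))/N
      [5,6] "ate" : N

YES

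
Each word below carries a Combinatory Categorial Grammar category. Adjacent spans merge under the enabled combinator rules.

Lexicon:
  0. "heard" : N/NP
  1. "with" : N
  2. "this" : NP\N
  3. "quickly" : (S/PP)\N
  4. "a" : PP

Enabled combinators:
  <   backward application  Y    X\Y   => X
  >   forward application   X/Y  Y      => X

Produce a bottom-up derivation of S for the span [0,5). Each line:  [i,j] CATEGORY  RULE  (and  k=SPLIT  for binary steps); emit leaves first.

[0,1] N/NP  lex  "heard"
[1,2] N  lex  "with"
[2,3] NP\N  lex  "this"
[1,3] NP  <  k=2
[0,3] N  >  k=1
[3,4] (S/PP)\N  lex  "quickly"
[0,4] S/PP  <  k=3
[4,5] PP  lex  "a"
[0,5] S  >  k=4

[0,5] S   >
  [0,4] S/PP   <
    [0,3] N   >
      [0,1] "heard" : N/NP
      [1,3] NP   <
        [1,2] "with" : N
        [2,3] "this" : NP\N
    [3,4] "quickly" : (S/PP)\N
  [4,5] "a" : PP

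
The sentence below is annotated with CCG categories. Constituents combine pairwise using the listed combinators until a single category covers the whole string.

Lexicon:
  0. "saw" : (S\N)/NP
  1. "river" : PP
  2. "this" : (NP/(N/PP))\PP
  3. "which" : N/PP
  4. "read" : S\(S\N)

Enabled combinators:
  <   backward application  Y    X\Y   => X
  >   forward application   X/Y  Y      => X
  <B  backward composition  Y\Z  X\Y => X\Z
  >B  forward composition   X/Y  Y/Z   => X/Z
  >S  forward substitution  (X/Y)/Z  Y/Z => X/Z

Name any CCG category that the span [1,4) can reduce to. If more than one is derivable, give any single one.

[0,5] S   <
  [0,4] S\N   >
    [0,1] "saw" : (S\N)/NP
    [1,4] NP   >
      [1,3] NP/(N/PP)   <
        [1,2] "river" : PP
        [2,3] "this" : (NP/(N/PP))\PP
      [3,4] "which" : N/PP
  [4,5] "read" : S\(S\N)

NP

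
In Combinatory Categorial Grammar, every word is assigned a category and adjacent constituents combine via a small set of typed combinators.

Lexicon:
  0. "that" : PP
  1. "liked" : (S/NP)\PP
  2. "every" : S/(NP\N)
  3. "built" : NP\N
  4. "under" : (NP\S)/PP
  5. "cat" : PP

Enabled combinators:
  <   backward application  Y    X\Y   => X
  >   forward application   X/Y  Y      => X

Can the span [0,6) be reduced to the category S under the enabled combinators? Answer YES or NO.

YES

[0,6] S   >
  [0,2] S/NP   <
    [0,1] "that" : PP
    [1,2] "liked" : (S/NP)\PP
  [2,6] NP   <
    [2,4] S   >
      [2,3] "every" : S/(NP\N)
      [3,4] "built" : NP\N
    [4,6] NP\S   >
      [4,5] "under" : (NP\S)/PP
      [5,6] "cat" : PP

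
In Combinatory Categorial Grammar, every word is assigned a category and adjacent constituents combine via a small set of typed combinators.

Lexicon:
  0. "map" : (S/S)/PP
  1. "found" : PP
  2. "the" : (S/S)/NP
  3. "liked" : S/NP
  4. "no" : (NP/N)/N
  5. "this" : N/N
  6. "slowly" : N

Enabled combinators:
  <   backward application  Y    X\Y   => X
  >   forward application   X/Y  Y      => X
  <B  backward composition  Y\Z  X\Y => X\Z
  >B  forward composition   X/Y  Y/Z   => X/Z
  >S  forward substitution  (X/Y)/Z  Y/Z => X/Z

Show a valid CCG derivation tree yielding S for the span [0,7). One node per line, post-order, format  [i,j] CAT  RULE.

[0,7] S   >
  [0,4] S/NP   >B
    [0,2] S/S   >
      [0,1] "map" : (S/S)/PP
      [1,2] "found" : PP
    [2,4] S/NP   >S
      [2,3] "the" : (S/S)/NP
      [3,4] "liked" : S/NP
  [4,7] NP   >
    [4,6] NP/N   >S
      [4,5] "no" : (NP/N)/N
      [5,6] "this" : N/N
    [6,7] "slowly" : N

[0,1] (S/S)/PP  lex  "map"
[1,2] PP  lex  "found"
[0,2] S/S  >  k=1
[2,3] (S/S)/NP  lex  "the"
[3,4] S/NP  lex  "liked"
[2,4] S/NP  >S  k=3
[0,4] S/NP  >B  k=2
[4,5] (NP/N)/N  lex  "no"
[5,6] N/N  lex  "this"
[4,6] NP/N  >S  k=5
[6,7] N  lex  "slowly"
[4,7] NP  >  k=6
[0,7] S  >  k=4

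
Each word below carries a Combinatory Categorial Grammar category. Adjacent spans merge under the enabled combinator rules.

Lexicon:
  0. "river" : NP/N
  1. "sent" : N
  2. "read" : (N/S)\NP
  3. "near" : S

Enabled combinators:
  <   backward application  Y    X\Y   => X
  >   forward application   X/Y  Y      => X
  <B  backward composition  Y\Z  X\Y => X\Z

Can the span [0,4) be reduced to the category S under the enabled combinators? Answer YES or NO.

NO

NP/N N (N/S)\NP S
CKY chart[0,4] = {N}; S ∉ chart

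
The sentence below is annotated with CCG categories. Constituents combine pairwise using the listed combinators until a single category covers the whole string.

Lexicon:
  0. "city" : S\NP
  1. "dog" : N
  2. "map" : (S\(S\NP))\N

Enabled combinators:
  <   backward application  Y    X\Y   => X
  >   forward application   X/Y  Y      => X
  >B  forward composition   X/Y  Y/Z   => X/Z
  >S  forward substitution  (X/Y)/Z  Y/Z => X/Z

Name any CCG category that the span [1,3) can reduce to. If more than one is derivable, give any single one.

S\(S\NP)

[0,3] S   <
  [0,1] "city" : S\NP
  [1,3] S\(S\NP)   <
    [1,2] "dog" : N
    [2,3] "map" : (S\(S\NP))\N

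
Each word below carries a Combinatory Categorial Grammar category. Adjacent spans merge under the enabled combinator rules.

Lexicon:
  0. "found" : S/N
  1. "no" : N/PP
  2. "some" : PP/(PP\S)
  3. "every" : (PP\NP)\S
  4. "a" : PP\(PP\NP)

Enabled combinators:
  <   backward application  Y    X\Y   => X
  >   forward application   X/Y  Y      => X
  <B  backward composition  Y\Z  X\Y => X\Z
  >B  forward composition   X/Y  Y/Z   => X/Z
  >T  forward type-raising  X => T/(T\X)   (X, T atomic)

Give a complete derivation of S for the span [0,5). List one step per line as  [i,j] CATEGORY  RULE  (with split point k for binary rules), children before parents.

[0,1] S/N  lex  "found"
[1,2] N/PP  lex  "no"
[0,2] S/PP  >B  k=1
[2,3] PP/(PP\S)  lex  "some"
[3,4] (PP\NP)\S  lex  "every"
[4,5] PP\(PP\NP)  lex  "a"
[3,5] PP\S  <B  k=4
[2,5] PP  >  k=3
[0,5] S  >  k=2

[0,5] S   >
  [0,2] S/PP   >B
    [0,1] "found" : S/N
    [1,2] "no" : N/PP
  [2,5] PP   >
    [2,3] "some" : PP/(PP\S)
    [3,5] PP\S   <B
      [3,4] "every" : (PP\NP)\S
      [4,5] "a" : PP\(PP\NP)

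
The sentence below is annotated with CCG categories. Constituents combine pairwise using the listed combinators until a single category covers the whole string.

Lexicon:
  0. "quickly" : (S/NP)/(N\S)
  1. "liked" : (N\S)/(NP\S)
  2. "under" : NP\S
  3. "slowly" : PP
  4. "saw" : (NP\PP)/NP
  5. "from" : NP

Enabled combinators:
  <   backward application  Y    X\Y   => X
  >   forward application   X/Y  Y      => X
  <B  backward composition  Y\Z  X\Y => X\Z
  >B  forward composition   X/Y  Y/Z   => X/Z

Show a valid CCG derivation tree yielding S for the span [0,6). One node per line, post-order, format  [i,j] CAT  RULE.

[0,6] S   >
  [0,3] S/NP   >
    [0,1] "quickly" : (S/NP)/(N\S)
    [1,3] N\S   >
      [1,2] "liked" : (N\S)/(NP\S)
      [2,3] "under" : NP\S
  [3,6] NP   <
    [3,4] "slowly" : PP
    [4,6] NP\PP   >
      [4,5] "saw" : (NP\PP)/NP
      [5,6] "from" : NP

[0,1] (S/NP)/(N\S)  lex  "quickly"
[1,2] (N\S)/(NP\S)  lex  "liked"
[2,3] NP\S  lex  "under"
[1,3] N\S  >  k=2
[0,3] S/NP  >  k=1
[3,4] PP  lex  "slowly"
[4,5] (NP\PP)/NP  lex  "saw"
[5,6] NP  lex  "from"
[4,6] NP\PP  >  k=5
[3,6] NP  <  k=4
[0,6] S  >  k=3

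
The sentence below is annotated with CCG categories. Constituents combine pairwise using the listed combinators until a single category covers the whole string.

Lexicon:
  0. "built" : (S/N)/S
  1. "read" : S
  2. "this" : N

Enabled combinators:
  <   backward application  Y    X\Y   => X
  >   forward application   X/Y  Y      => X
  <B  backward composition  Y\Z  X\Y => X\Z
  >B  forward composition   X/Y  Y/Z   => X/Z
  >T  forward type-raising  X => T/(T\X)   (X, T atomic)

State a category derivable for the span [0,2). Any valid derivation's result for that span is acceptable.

S/N

[0,3] S   >
  [0,2] S/N   >
    [0,1] "built" : (S/N)/S
    [1,2] "read" : S
  [2,3] "this" : N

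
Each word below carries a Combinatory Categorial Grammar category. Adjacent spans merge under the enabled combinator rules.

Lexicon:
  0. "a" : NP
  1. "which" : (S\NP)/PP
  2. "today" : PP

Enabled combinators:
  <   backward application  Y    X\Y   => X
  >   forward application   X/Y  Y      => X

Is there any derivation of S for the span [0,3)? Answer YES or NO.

YES

[0,3] S   <
  [0,1] "a" : NP
  [1,3] S\NP   >
    [1,2] "which" : (S\NP)/PP
    [2,3] "today" : PP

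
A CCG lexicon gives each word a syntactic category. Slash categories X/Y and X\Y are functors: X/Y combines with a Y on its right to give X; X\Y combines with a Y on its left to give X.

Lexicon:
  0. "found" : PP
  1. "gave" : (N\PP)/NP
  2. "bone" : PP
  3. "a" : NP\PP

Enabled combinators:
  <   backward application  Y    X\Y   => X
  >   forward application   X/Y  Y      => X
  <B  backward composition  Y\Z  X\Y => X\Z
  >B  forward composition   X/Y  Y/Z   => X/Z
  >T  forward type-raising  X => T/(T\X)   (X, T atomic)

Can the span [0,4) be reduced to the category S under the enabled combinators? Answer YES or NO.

NO

PP (N\PP)/NP PP NP\PP
CKY chart[0,4] = {N, N/(NP\NP), N/(N\N), NP/(NP\N), PP/(PP\N), S/(S\N)}; S ∉ chart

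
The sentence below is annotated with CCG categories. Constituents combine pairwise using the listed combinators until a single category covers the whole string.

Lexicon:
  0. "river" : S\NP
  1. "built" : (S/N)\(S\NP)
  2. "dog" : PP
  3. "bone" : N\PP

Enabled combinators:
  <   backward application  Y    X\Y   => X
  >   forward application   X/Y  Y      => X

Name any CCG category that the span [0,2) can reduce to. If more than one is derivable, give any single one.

S/N

[0,4] S   >
  [0,2] S/N   <
    [0,1] "river" : S\NP
    [1,2] "built" : (S/N)\(S\NP)
  [2,4] N   <
    [2,3] "dog" : PP
    [3,4] "bone" : N\PP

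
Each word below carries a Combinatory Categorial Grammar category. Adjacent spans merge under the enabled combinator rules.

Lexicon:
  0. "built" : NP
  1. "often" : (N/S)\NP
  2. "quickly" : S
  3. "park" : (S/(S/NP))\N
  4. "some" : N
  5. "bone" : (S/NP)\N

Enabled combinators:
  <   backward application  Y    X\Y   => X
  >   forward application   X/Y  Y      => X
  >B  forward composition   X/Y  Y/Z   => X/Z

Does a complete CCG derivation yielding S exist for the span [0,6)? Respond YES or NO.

YES

[0,6] S   >
  [0,4] S/(S/NP)   <
    [0,3] N   >
      [0,2] N/S   <
        [0,1] "built" : NP
        [1,2] "often" : (N/S)\NP
      [2,3] "quickly" : S
    [3,4] "park" : (S/(S/NP))\N
  [4,6] S/NP   <
    [4,5] "some" : N
    [5,6] "bone" : (S/NP)\N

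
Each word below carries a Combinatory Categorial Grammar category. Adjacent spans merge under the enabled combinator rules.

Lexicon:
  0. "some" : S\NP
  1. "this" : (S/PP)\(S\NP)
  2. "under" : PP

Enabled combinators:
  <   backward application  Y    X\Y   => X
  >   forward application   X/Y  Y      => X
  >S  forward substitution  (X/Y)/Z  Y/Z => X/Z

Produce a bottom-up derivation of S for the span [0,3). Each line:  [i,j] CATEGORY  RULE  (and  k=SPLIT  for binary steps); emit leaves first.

[0,3] S   >
  [0,2] S/PP   <
    [0,1] "some" : S\NP
    [1,2] "this" : (S/PP)\(S\NP)
  [2,3] "under" : PP

[0,1] S\NP  lex  "some"
[1,2] (S/PP)\(S\NP)  lex  "this"
[0,2] S/PP  <  k=1
[2,3] PP  lex  "under"
[0,3] S  >  k=2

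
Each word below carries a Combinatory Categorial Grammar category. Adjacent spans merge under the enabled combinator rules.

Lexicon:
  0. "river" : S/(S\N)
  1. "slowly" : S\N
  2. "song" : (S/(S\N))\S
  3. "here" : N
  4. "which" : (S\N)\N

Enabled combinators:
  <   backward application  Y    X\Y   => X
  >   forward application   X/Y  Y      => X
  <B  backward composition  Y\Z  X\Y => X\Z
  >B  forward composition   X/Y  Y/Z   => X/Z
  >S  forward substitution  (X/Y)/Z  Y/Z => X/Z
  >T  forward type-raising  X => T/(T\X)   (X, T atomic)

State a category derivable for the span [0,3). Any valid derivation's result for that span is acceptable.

S/(S\N)

[0,5] S   >
  [0,3] S/(S\N)   <
    [0,2] S   >
      [0,1] "river" : S/(S\N)
      [1,2] "slowly" : S\N
    [2,3] "song" : (S/(S\N))\S
  [3,5] S\N   <
    [3,4] "here" : N
    [4,5] "which" : (S\N)\N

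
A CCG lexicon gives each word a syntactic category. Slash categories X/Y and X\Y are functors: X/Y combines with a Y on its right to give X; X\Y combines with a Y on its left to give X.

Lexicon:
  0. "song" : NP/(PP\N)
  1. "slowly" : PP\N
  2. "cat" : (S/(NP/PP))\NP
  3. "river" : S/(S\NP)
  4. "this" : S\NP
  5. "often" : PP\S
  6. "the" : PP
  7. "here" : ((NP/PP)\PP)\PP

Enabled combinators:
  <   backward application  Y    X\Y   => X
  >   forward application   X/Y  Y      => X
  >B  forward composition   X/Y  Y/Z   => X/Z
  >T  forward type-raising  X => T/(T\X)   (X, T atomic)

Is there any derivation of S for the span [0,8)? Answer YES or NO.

YES

[0,8] S   >
  [0,3] S/(NP/PP)   <
    [0,2] NP   >
      [0,1] "song" : NP/(PP\N)
      [1,2] "slowly" : PP\N
    [2,3] "cat" : (S/(NP/PP))\NP
  [3,8] NP/PP   <
    [3,6] PP   <
      [3,5] S   >
        [3,4] "river" : S/(S\NP)
        [4,5] "this" : S\NP
      [5,6] "often" : PP\S
    [6,8] (NP/PP)\PP   <
      [6,7] "the" : PP
      [7,8] "here" : ((NP/PP)\PP)\PP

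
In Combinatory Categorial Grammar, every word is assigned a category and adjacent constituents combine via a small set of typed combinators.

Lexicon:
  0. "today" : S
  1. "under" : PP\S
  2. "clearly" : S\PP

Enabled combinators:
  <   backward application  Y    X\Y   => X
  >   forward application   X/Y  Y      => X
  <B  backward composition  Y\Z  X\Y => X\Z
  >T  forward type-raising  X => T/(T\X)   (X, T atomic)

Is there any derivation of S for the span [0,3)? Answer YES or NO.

YES

[0,3] S   <
  [0,2] PP   >
    [0,1] PP/(PP\S)   >T
      [0,1] "today" : S
    [1,2] "under" : PP\S
  [2,3] "clearly" : S\PP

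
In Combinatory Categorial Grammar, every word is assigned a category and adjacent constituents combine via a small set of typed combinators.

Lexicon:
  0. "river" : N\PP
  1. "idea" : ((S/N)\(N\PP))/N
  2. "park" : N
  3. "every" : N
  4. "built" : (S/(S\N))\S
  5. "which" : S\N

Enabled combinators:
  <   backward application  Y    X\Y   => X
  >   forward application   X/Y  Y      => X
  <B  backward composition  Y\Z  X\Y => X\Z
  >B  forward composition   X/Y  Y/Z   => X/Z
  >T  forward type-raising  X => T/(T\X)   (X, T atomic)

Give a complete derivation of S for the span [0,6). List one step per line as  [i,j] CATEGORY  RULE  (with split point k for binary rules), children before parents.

[0,6] S   >
  [0,5] S/(S\N)   <
    [0,4] S   >
      [0,3] S/N   <
        [0,1] "river" : N\PP
        [1,3] (S/N)\(N\PP)   >
          [1,2] "idea" : ((S/N)\(N\PP))/N
          [2,3] "park" : N
      [3,4] "every" : N
    [4,5] "built" : (S/(S\N))\S
  [5,6] "which" : S\N

[0,1] N\PP  lex  "river"
[1,2] ((S/N)\(N\PP))/N  lex  "idea"
[2,3] N  lex  "park"
[1,3] (S/N)\(N\PP)  >  k=2
[0,3] S/N  <  k=1
[3,4] N  lex  "every"
[0,4] S  >  k=3
[4,5] (S/(S\N))\S  lex  "built"
[0,5] S/(S\N)  <  k=4
[5,6] S\N  lex  "which"
[0,6] S  >  k=5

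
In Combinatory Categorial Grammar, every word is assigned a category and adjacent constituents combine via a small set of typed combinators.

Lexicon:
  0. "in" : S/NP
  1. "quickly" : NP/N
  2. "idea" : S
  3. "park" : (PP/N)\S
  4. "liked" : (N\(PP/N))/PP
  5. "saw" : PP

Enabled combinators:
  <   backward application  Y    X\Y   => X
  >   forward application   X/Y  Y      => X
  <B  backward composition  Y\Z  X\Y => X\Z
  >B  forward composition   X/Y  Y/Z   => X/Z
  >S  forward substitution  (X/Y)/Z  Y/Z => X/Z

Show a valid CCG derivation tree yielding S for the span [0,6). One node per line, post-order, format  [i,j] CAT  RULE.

[0,6] S   >
  [0,2] S/N   >B
    [0,1] "in" : S/NP
    [1,2] "quickly" : NP/N
  [2,6] N   <
    [2,4] PP/N   <
      [2,3] "idea" : S
      [3,4] "park" : (PP/N)\S
    [4,6] N\(PP/N)   >
      [4,5] "liked" : (N\(PP/N))/PP
      [5,6] "saw" : PP

[0,1] S/NP  lex  "in"
[1,2] NP/N  lex  "quickly"
[0,2] S/N  >B  k=1
[2,3] S  lex  "idea"
[3,4] (PP/N)\S  lex  "park"
[2,4] PP/N  <  k=3
[4,5] (N\(PP/N))/PP  lex  "liked"
[5,6] PP  lex  "saw"
[4,6] N\(PP/N)  >  k=5
[2,6] N  <  k=4
[0,6] S  >  k=2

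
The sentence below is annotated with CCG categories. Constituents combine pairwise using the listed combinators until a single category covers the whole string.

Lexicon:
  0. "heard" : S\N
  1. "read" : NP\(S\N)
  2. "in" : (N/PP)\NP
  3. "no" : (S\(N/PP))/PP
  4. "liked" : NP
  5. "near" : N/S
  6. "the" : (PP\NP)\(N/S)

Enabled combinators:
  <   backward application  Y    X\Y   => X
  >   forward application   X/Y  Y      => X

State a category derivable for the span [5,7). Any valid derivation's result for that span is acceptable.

[0,7] S   <
  [0,3] N/PP   <
    [0,2] NP   <
      [0,1] "heard" : S\N
      [1,2] "read" : NP\(S\N)
    [2,3] "in" : (N/PP)\NP
  [3,7] S\(N/PP)   >
    [3,4] "no" : (S\(N/PP))/PP
    [4,7] PP   <
      [4,5] "liked" : NP
      [5,7] PP\NP   <
        [5,6] "near" : N/S
        [6,7] "the" : (PP\NP)\(N/S)

PP\NP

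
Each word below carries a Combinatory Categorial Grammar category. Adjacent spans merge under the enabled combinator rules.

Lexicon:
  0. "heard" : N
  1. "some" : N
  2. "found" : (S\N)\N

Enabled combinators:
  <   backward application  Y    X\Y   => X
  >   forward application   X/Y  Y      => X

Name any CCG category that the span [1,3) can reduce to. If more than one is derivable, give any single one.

[0,3] S   <
  [0,1] "heard" : N
  [1,3] S\N   <
    [1,2] "some" : N
    [2,3] "found" : (S\N)\N

S\N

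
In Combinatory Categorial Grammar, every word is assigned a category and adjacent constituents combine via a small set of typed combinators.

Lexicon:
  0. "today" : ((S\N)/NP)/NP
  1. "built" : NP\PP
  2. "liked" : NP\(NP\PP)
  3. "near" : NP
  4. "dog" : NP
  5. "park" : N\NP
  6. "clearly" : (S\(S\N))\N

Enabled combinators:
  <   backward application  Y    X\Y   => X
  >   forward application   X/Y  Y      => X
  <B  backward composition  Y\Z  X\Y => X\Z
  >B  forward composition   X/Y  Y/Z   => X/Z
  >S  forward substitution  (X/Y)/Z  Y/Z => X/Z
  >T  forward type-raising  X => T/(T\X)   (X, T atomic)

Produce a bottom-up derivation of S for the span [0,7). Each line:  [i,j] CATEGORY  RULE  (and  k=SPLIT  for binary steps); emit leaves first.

[0,7] S   <
  [0,4] S\N   >
    [0,3] (S\N)/NP   >
      [0,1] "today" : ((S\N)/NP)/NP
      [1,3] NP   <
        [1,2] "built" : NP\PP
        [2,3] "liked" : NP\(NP\PP)
    [3,4] "near" : NP
  [4,7] S\(S\N)   <
    [4,6] N   <
      [4,5] "dog" : NP
      [5,6] "park" : N\NP
    [6,7] "clearly" : (S\(S\N))\N

[0,1] ((S\N)/NP)/NP  lex  "today"
[1,2] NP\PP  lex  "built"
[2,3] NP\(NP\PP)  lex  "liked"
[1,3] NP  <  k=2
[0,3] (S\N)/NP  >  k=1
[3,4] NP  lex  "near"
[0,4] S\N  >  k=3
[4,5] NP  lex  "dog"
[5,6] N\NP  lex  "park"
[4,6] N  <  k=5
[6,7] (S\(S\N))\N  lex  "clearly"
[4,7] S\(S\N)  <  k=6
[0,7] S  <  k=4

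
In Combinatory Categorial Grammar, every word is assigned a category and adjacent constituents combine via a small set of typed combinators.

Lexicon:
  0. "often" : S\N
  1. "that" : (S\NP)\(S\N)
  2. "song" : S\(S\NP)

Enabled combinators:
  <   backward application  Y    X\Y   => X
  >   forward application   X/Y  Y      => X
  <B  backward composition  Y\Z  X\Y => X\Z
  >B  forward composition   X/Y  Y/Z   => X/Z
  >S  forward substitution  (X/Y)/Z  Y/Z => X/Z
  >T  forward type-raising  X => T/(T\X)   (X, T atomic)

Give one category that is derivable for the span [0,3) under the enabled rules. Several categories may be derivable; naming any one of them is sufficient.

[0,3] S   <
  [0,2] S\NP   <
    [0,1] "often" : S\N
    [1,2] "that" : (S\NP)\(S\N)
  [2,3] "song" : S\(S\NP)

S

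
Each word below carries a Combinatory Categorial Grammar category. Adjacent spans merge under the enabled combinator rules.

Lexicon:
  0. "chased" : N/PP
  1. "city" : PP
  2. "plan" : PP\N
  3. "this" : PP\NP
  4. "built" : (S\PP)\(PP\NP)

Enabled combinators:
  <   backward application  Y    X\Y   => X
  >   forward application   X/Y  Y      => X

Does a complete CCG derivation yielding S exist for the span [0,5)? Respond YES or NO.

YES

[0,5] S   <
  [0,3] PP   <
    [0,2] N   >
      [0,1] "chased" : N/PP
      [1,2] "city" : PP
    [2,3] "plan" : PP\N
  [3,5] S\PP   <
    [3,4] "this" : PP\NP
    [4,5] "built" : (S\PP)\(PP\NP)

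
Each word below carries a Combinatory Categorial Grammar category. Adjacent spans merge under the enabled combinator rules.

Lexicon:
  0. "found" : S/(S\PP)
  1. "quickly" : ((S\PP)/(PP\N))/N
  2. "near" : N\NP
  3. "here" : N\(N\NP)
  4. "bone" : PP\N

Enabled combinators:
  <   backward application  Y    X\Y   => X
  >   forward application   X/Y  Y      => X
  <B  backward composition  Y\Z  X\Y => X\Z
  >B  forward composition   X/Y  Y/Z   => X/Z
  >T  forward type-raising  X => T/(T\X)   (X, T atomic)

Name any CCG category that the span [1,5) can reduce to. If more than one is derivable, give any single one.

S\PP

[0,5] S   >
  [0,1] "found" : S/(S\PP)
  [1,5] S\PP   >
    [1,4] (S\PP)/(PP\N)   >
      [1,2] "quickly" : ((S\PP)/(PP\N))/N
      [2,4] N   <
        [2,3] "near" : N\NP
        [3,4] "here" : N\(N\NP)
    [4,5] "bone" : PP\N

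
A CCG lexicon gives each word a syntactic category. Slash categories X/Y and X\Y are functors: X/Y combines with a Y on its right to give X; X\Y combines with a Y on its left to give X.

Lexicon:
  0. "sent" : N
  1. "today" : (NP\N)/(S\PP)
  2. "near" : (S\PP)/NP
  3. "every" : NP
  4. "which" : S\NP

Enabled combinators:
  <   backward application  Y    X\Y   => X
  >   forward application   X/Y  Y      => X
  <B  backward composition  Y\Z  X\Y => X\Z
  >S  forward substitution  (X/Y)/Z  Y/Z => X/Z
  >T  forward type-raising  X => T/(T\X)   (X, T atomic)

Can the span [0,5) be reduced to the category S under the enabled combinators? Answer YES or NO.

[0,5] S   <
  [0,1] "sent" : N
  [1,5] S\N   <B
    [1,4] NP\N   >
      [1,2] "today" : (NP\N)/(S\PP)
      [2,4] S\PP   >
        [2,3] "near" : (S\PP)/NP
        [3,4] "every" : NP
    [4,5] "which" : S\NP

YES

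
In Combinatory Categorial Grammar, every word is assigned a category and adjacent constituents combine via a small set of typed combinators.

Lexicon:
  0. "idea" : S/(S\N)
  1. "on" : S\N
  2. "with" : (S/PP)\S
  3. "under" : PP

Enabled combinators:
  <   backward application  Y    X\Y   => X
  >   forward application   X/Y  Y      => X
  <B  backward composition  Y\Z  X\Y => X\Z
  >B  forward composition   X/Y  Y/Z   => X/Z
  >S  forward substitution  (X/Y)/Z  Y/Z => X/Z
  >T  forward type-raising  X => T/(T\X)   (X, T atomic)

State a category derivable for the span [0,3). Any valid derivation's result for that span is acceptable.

[0,4] S   >
  [0,3] S/PP   <
    [0,2] S   >
      [0,1] "idea" : S/(S\N)
      [1,2] "on" : S\N
    [2,3] "with" : (S/PP)\S
  [3,4] "under" : PP

S/PP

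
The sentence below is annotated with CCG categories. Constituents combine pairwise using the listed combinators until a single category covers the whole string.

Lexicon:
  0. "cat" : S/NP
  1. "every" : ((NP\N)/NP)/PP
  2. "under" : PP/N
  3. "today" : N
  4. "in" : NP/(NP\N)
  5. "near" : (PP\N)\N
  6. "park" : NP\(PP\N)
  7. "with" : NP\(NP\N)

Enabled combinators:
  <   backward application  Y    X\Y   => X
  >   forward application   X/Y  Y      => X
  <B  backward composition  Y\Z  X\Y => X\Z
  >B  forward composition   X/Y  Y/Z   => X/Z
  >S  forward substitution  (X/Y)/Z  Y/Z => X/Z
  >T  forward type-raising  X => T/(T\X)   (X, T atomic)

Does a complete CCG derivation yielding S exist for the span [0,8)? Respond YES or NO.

[0,8] S   >
  [0,1] "cat" : S/NP
  [1,8] NP   <
    [1,7] NP\N   >
      [1,4] (NP\N)/NP   >
        [1,2] "every" : ((NP\N)/NP)/PP
        [2,4] PP   >
          [2,3] "under" : PP/N
          [3,4] "today" : N
      [4,7] NP   >
        [4,5] "in" : NP/(NP\N)
        [5,7] NP\N   <B
          [5,6] "near" : (PP\N)\N
          [6,7] "park" : NP\(PP\N)
    [7,8] "with" : NP\(NP\N)

YES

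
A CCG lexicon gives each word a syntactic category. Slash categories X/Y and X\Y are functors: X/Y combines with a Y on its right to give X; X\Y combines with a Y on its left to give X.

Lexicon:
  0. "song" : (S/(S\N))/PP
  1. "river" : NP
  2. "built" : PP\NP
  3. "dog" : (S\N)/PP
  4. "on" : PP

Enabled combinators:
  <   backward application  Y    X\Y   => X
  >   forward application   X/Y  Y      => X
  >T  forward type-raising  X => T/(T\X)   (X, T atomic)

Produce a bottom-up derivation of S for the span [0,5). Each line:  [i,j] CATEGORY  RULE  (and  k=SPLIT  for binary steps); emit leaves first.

[0,5] S   >
  [0,3] S/(S\N)   >
    [0,1] "song" : (S/(S\N))/PP
    [1,3] PP   >
      [1,2] PP/(PP\NP)   >T
        [1,2] "river" : NP
      [2,3] "built" : PP\NP
  [3,5] S\N   >
    [3,4] "dog" : (S\N)/PP
    [4,5] "on" : PP

[0,1] (S/(S\N))/PP  lex  "song"
[1,2] NP  lex  "river"
[1,2] PP/(PP\NP)  >T
[2,3] PP\NP  lex  "built"
[1,3] PP  >  k=2
[0,3] S/(S\N)  >  k=1
[3,4] (S\N)/PP  lex  "dog"
[4,5] PP  lex  "on"
[3,5] S\N  >  k=4
[0,5] S  >  k=3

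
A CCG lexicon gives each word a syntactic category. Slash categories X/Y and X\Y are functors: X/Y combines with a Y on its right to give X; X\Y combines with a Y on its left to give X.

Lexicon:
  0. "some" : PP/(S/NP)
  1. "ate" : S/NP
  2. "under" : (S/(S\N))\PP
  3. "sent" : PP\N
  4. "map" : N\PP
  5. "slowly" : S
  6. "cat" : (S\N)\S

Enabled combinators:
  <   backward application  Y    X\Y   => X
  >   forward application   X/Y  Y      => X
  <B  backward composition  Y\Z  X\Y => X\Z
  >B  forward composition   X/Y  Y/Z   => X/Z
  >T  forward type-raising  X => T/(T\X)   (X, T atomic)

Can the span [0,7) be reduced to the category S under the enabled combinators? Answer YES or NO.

[0,7] S   >
  [0,3] S/(S\N)   <
    [0,2] PP   >
      [0,1] "some" : PP/(S/NP)
      [1,2] "ate" : S/NP
    [2,3] "under" : (S/(S\N))\PP
  [3,7] S\N   <B
    [3,4] "sent" : PP\N
    [4,7] S\PP   <B
      [4,5] "map" : N\PP
      [5,7] S\N   <
        [5,6] "slowly" : S
        [6,7] "cat" : (S\N)\S

YES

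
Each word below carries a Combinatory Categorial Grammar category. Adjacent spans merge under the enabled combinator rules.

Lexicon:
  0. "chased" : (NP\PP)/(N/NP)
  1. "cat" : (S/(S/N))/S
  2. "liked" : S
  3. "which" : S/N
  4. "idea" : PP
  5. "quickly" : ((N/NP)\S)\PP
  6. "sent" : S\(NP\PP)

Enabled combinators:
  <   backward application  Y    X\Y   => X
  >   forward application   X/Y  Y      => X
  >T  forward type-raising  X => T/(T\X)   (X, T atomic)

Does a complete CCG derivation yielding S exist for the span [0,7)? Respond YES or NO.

[0,7] S   <
  [0,6] NP\PP   >
    [0,1] "chased" : (NP\PP)/(N/NP)
    [1,6] N/NP   <
      [1,4] S   >
        [1,3] S/(S/N)   >
          [1,2] "cat" : (S/(S/N))/S
          [2,3] "liked" : S
        [3,4] "which" : S/N
      [4,6] (N/NP)\S   <
        [4,5] "idea" : PP
        [5,6] "quickly" : ((N/NP)\S)\PP
  [6,7] "sent" : S\(NP\PP)

YES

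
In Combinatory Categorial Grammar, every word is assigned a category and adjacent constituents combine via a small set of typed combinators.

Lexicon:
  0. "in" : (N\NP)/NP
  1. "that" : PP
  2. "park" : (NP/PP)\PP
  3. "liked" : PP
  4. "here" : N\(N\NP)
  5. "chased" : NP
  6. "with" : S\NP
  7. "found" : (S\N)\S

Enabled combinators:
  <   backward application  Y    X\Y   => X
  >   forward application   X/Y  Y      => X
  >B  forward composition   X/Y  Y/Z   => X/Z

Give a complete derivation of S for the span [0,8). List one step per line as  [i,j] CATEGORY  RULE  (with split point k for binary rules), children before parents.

[0,8] S   <
  [0,5] N   <
    [0,4] N\NP   >
      [0,1] "in" : (N\NP)/NP
      [1,4] NP   >
        [1,3] NP/PP   <
          [1,2] "that" : PP
          [2,3] "park" : (NP/PP)\PP
        [3,4] "liked" : PP
    [4,5] "here" : N\(N\NP)
  [5,8] S\N   <
    [5,7] S   <
      [5,6] "chased" : NP
      [6,7] "with" : S\NP
    [7,8] "found" : (S\N)\S

[0,1] (N\NP)/NP  lex  "in"
[1,2] PP  lex  "that"
[2,3] (NP/PP)\PP  lex  "park"
[1,3] NP/PP  <  k=2
[3,4] PP  lex  "liked"
[1,4] NP  >  k=3
[0,4] N\NP  >  k=1
[4,5] N\(N\NP)  lex  "here"
[0,5] N  <  k=4
[5,6] NP  lex  "chased"
[6,7] S\NP  lex  "with"
[5,7] S  <  k=6
[7,8] (S\N)\S  lex  "found"
[5,8] S\N  <  k=7
[0,8] S  <  k=5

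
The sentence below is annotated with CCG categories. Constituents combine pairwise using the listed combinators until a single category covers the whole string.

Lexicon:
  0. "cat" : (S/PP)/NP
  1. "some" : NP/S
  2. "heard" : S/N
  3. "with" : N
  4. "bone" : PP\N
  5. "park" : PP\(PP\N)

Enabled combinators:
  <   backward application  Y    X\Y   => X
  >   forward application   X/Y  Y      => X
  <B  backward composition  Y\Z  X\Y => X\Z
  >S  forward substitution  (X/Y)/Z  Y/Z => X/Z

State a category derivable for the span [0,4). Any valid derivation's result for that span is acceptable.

[0,6] S   >
  [0,4] S/PP   >
    [0,1] "cat" : (S/PP)/NP
    [1,4] NP   >
      [1,2] "some" : NP/S
      [2,4] S   >
        [2,3] "heard" : S/N
        [3,4] "with" : N
  [4,6] PP   <
    [4,5] "bone" : PP\N
    [5,6] "park" : PP\(PP\N)

S/PP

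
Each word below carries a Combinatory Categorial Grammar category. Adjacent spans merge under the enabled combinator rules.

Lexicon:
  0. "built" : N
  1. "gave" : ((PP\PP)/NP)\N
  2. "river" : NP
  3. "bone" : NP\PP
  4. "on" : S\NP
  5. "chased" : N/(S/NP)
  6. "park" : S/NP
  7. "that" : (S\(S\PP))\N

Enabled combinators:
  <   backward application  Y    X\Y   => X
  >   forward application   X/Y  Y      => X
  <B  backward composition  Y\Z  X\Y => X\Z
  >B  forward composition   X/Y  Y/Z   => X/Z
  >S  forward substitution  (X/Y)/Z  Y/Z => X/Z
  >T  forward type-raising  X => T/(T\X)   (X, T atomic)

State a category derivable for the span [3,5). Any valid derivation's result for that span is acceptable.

S\PP

[0,8] S   <
  [0,5] S\PP   <B
    [0,3] PP\PP   >
      [0,2] (PP\PP)/NP   <
        [0,1] "built" : N
        [1,2] "gave" : ((PP\PP)/NP)\N
      [2,3] "river" : NP
    [3,5] S\PP   <B
      [3,4] "bone" : NP\PP
      [4,5] "on" : S\NP
  [5,8] S\(S\PP)   <
    [5,7] N   >
      [5,6] "chased" : N/(S/NP)
      [6,7] "park" : S/NP
    [7,8] "that" : (S\(S\PP))\N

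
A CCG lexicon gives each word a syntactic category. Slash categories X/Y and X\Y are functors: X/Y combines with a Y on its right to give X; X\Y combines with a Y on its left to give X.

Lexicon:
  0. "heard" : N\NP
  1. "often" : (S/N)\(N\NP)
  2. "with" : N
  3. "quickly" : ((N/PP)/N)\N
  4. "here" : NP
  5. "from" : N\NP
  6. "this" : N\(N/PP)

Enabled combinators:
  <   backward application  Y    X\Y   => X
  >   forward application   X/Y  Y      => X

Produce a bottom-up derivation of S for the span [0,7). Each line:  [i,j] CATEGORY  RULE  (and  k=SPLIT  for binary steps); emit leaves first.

[0,7] S   >
  [0,2] S/N   <
    [0,1] "heard" : N\NP
    [1,2] "often" : (S/N)\(N\NP)
  [2,7] N   <
    [2,6] N/PP   >
      [2,4] (N/PP)/N   <
        [2,3] "with" : N
        [3,4] "quickly" : ((N/PP)/N)\N
      [4,6] N   <
        [4,5] "here" : NP
        [5,6] "from" : N\NP
    [6,7] "this" : N\(N/PP)

[0,1] N\NP  lex  "heard"
[1,2] (S/N)\(N\NP)  lex  "often"
[0,2] S/N  <  k=1
[2,3] N  lex  "with"
[3,4] ((N/PP)/N)\N  lex  "quickly"
[2,4] (N/PP)/N  <  k=3
[4,5] NP  lex  "here"
[5,6] N\NP  lex  "from"
[4,6] N  <  k=5
[2,6] N/PP  >  k=4
[6,7] N\(N/PP)  lex  "this"
[2,7] N  <  k=6
[0,7] S  >  k=2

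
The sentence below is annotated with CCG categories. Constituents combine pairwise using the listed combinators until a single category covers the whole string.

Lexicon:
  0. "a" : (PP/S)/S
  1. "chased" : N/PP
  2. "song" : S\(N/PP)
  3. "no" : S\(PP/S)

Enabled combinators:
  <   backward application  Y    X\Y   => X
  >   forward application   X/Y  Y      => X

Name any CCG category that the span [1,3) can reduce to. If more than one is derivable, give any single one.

S

[0,4] S   <
  [0,3] PP/S   >
    [0,1] "a" : (PP/S)/S
    [1,3] S   <
      [1,2] "chased" : N/PP
      [2,3] "song" : S\(N/PP)
  [3,4] "no" : S\(PP/S)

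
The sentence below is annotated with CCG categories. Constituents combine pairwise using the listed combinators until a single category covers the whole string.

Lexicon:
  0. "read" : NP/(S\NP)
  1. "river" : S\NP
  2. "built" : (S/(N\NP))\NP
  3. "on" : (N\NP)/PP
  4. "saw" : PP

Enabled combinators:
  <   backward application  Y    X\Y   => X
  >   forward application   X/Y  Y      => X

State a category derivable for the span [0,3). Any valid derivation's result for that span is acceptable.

S/(N\NP)

[0,5] S   >
  [0,3] S/(N\NP)   <
    [0,2] NP   >
      [0,1] "read" : NP/(S\NP)
      [1,2] "river" : S\NP
    [2,3] "built" : (S/(N\NP))\NP
  [3,5] N\NP   >
    [3,4] "on" : (N\NP)/PP
    [4,5] "saw" : PP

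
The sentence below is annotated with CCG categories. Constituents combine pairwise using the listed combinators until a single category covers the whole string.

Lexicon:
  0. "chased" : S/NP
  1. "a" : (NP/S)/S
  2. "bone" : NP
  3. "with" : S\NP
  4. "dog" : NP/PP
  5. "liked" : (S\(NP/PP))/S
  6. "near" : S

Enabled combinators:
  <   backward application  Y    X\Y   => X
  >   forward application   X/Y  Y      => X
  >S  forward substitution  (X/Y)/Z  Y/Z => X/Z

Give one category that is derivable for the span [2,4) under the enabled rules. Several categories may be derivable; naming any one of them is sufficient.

S

[0,7] S   >
  [0,1] "chased" : S/NP
  [1,7] NP   >
    [1,4] NP/S   >
      [1,2] "a" : (NP/S)/S
      [2,4] S   <
        [2,3] "bone" : NP
        [3,4] "with" : S\NP
    [4,7] S   <
      [4,5] "dog" : NP/PP
      [5,7] S\(NP/PP)   >
        [5,6] "liked" : (S\(NP/PP))/S
        [6,7] "near" : S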